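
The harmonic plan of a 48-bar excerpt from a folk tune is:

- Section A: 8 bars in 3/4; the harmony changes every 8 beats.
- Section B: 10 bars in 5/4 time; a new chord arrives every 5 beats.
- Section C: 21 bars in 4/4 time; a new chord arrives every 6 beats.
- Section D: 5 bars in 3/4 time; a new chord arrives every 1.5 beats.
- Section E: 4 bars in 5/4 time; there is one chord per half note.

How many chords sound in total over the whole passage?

A: 8 bars × 3 beats = 24 beats; 8 beats/chord → 3 chords.
B: 10 bars × 5 beats = 50 beats; 5 beats/chord → 10 chords.
C: 21 bars × 4 beats = 84 beats; 6 beats/chord → 14 chords.
D: 5 bars × 3 beats = 15 beats; 1.5 beats/chord → 10 chords.
E: 4 bars × 5 beats = 20 beats; 2 beats/chord → 10 chords.
Total: 3 + 10 + 14 + 10 + 10 = 47.

47 chords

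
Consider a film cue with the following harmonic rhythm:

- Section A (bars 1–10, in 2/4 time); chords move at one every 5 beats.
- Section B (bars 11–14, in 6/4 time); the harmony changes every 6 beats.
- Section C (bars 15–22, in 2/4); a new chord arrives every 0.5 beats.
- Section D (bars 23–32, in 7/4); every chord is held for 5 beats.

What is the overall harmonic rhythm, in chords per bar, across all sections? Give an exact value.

27/16 chords per bar

A: 10 bars of 2 beats is 20 beats; at 5 beats each that's 4 chords.
B: 4 bars of 6 beats is 24 beats; at 6 beats each that's 4 chords.
C: 8 bars of 2 beats is 16 beats; at 0.5 beats each that's 32 chords.
D: 10 bars of 7 beats is 70 beats; at 5 beats each that's 14 chords.
Overall: 54 chords over 32 bars → 54/32 = 27/16 chords per bar.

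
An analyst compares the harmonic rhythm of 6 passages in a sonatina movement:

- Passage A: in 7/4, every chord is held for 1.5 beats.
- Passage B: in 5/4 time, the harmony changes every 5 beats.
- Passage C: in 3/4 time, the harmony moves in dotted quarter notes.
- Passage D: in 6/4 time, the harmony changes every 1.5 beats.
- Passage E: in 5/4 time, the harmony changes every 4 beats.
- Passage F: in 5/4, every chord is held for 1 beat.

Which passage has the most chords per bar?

A: each chord is 1.5 beats in 7/4, so 14/3 per bar.
B: each chord is 5 beats in 5/4, so 1 per bar.
C: each chord is 1.5 beats in 3/4, so 2 per bar.
D: each chord is 1.5 beats in 6/4, so 4 per bar.
E: each chord is 4 beats in 5/4, so 1.25 per bar.
F: each chord is 1 beat in 5/4, so 5 per bar.
Fastest is F at 5 chords/bar.

Passage F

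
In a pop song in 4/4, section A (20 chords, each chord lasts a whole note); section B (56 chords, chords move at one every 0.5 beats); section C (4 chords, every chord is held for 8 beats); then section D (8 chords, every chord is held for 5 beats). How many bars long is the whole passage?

45 bars

A: 20 × 4 = 80 beats = 20 bars.
B: 56 × 0.5 = 28 beats = 7 bars.
C: 4 × 8 = 32 beats = 8 bars.
D: 8 × 5 = 40 beats = 10 bars.
Total: 20 + 7 + 8 + 10 = 45 bars.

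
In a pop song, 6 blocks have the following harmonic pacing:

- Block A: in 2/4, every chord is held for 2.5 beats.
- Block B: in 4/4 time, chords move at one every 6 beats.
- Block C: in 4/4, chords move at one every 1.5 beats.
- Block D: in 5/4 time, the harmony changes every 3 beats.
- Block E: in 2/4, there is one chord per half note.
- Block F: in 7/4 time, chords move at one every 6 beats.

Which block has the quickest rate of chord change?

A: 2/2.5 = 0.8 chords/bar.
B: 4/6 = 2/3 chords/bar.
C: 4/1.5 = 8/3 chords/bar.
D: 5/3 = 5/3 chords/bar.
E: 2/2 = 1 chord/bar.
F: 7/6 = 7/6 chords/bar.
Fastest is C at 8/3 chords/bar.

Block C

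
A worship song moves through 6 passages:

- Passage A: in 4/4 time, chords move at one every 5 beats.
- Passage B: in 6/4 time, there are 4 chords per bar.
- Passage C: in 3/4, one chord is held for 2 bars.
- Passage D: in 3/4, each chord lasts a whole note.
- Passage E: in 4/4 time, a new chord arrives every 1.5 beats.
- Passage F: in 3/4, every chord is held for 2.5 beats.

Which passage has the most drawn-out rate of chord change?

Passage C

A: 4/5 = 0.8 chords/bar.
B: 6/1.5 = 4 chords/bar.
C: 3/6 = 0.5 chords/bar.
D: 3/4 = 0.75 chords/bar.
E: 4/1.5 = 8/3 chords/bar.
F: 3/2.5 = 1.2 chords/bar.
Slowest is C at 0.5 chords/bar.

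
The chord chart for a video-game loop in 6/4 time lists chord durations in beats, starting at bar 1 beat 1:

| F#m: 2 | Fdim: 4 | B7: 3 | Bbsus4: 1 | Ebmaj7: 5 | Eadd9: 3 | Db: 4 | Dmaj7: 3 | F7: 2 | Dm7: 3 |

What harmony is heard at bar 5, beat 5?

Dm7

Beat 5 of bar 5 is beat (5−1)×6 + 5 = 29 overall.
Running totals: F#m ends at 2, Fdim ends at 6, B7 ends at 9, Bbsus4 ends at 10, Ebmaj7 ends at 15, Eadd9 ends at 18, Db ends at 22, Dmaj7 ends at 25, F7 ends at 27, Dm7 ends at 30.
Beat 29 falls within Dm7.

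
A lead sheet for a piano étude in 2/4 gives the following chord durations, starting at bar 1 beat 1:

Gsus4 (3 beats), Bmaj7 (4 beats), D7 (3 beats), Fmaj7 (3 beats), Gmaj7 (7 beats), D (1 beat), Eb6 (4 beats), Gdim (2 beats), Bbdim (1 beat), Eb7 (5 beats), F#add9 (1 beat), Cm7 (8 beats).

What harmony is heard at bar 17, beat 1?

Beat 1 of bar 17 is beat (17−1)×2 + 1 = 33 overall.
Running totals: Gsus4 ends at 3, Bmaj7 ends at 7, D7 ends at 10, Fmaj7 ends at 13, Gmaj7 ends at 20, D ends at 21, Eb6 ends at 25, Gdim ends at 27, Bbdim ends at 28, Eb7 ends at 33.
Beat 33 falls within Eb7.

Eb7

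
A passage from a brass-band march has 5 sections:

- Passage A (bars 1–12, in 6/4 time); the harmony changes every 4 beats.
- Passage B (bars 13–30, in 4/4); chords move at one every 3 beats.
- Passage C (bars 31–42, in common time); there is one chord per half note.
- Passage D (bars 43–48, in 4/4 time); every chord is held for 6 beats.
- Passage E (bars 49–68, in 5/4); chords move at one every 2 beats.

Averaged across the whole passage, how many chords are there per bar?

A: 12 bars of 6 beats is 72 beats; at 4 beats each that's 18 chords.
B: 18 bars of 4 beats is 72 beats; at 3 beats each that's 24 chords.
C: 12 bars of 4 beats is 48 beats; at 2 beats each that's 24 chords.
D: 6 bars of 4 beats is 24 beats; at 6 beats each that's 4 chords.
E: 20 bars of 5 beats is 100 beats; at 2 beats each that's 50 chords.
Overall: 120 chords over 68 bars → 120/68 = 30/17 chords per bar.

30/17 chords per bar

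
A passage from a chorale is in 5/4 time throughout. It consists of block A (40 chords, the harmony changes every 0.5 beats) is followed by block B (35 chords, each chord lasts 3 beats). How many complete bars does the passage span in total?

A: 40 × 0.5 = 20 beats = 4 bars.
B: 35 × 3 = 105 beats = 21 bars.
Total: 4 + 21 = 25 bars.

25 bars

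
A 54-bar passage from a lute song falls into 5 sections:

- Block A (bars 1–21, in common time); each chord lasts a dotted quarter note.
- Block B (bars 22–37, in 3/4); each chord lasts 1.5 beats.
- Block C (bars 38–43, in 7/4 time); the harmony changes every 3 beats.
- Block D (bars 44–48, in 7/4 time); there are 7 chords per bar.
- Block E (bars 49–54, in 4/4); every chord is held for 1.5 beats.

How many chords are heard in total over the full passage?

153 chords

A has 84 beats and chords last 1.5 each, so 56 chords.
B has 48 beats and chords last 1.5 each, so 32 chords.
C has 42 beats and chords last 3 each, so 14 chords.
D has 35 beats and chords last 1 each, so 35 chords.
E has 24 beats and chords last 1.5 each, so 16 chords.
Total: 56 + 32 + 14 + 35 + 16 = 153.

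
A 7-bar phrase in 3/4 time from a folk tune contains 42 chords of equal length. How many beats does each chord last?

0.5 beats

7 bars × 3 beats/bar = 21 beats total.
21 beats ÷ 42 chords = 0.5 beats per chord.
(That is an eighth note.)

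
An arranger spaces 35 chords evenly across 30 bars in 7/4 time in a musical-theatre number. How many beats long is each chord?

6 beats

30 bars × 7 beats/bar = 210 beats total.
210 beats ÷ 35 chords = 6 beats per chord.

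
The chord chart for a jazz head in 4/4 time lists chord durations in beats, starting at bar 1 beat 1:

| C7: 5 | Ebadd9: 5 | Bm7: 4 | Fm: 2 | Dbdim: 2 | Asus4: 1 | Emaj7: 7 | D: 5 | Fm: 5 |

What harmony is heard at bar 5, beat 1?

Dbdim

Beat 1 of bar 5 is beat (5−1)×4 + 1 = 17 overall.
Running totals: C7 ends at 5, Ebadd9 ends at 10, Bm7 ends at 14, Fm ends at 16, Dbdim ends at 18.
Beat 17 falls within Dbdim.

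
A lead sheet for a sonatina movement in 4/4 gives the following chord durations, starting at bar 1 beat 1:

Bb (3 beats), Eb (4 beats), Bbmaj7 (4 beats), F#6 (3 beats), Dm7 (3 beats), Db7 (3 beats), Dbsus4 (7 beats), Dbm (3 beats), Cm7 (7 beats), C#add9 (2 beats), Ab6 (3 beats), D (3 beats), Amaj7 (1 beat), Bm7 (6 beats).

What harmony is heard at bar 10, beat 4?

Beat 4 of bar 10 is beat (10−1)×4 + 4 = 40 overall.
Running totals: Bb ends at 3, Eb ends at 7, Bbmaj7 ends at 11, F#6 ends at 14, Dm7 ends at 17, Db7 ends at 20, Dbsus4 ends at 27, Dbm ends at 30, Cm7 ends at 37, C#add9 ends at 39, Ab6 ends at 42.
Beat 40 falls within Ab6.

Ab6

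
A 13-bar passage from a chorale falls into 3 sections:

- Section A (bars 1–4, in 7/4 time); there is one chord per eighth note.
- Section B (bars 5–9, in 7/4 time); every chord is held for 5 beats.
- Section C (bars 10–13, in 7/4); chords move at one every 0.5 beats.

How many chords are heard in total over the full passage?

119 chords

A: 4 bars × 7 beats = 28 beats; 0.5 beats/chord → 56 chords.
B: 5 bars × 7 beats = 35 beats; 5 beats/chord → 7 chords.
C: 4 bars × 7 beats = 28 beats; 0.5 beats/chord → 56 chords.
Total: 56 + 7 + 56 = 119.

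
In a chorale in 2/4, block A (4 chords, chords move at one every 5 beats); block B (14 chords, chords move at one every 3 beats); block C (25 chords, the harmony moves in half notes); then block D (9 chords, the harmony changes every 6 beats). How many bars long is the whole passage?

A: 4 × 5 = 20 beats = 10 bars.
B: 14 × 3 = 42 beats = 21 bars.
C: 25 × 2 = 50 beats = 25 bars.
D: 9 × 6 = 54 beats = 27 bars.
Total: 10 + 21 + 25 + 27 = 83 bars.

83 bars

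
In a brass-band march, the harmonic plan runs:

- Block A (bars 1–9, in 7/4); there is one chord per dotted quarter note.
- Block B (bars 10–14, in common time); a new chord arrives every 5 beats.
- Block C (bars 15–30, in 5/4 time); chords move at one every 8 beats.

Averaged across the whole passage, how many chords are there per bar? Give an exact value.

A: 9 × 7 = 63 beats ÷ 1.5 = 42 chords.
B: 5 × 4 = 20 beats ÷ 5 = 4 chords.
C: 16 × 5 = 80 beats ÷ 8 = 10 chords.
Overall: 56 chords over 30 bars → 56/30 = 28/15 chords per bar.

28/15 chords per bar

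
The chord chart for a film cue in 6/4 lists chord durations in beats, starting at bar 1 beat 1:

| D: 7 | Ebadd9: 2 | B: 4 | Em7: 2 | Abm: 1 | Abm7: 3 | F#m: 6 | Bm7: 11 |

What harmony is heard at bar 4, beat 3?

Beat 3 of bar 4 is beat (4−1)×6 + 3 = 21 overall.
Running totals: D ends at 7, Ebadd9 ends at 9, B ends at 13, Em7 ends at 15, Abm ends at 16, Abm7 ends at 19, F#m ends at 25.
Beat 21 falls within F#m.

F#m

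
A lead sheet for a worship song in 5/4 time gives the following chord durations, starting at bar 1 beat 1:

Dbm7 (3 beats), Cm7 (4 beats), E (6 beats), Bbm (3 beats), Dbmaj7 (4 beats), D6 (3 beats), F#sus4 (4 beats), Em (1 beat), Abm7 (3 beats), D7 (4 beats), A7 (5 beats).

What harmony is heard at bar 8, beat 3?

A7

Beat 3 of bar 8 is beat (8−1)×5 + 3 = 38 overall.
Running totals: Dbm7 ends at 3, Cm7 ends at 7, E ends at 13, Bbm ends at 16, Dbmaj7 ends at 20, D6 ends at 23, F#sus4 ends at 27, Em ends at 28, Abm7 ends at 31, D7 ends at 35, A7 ends at 40.
Beat 38 falls within A7.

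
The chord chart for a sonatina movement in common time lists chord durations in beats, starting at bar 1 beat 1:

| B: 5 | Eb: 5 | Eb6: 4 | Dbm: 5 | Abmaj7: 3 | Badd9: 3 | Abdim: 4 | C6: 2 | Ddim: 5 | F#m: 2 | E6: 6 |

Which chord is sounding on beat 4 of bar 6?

Beat 4 of bar 6 is beat (6−1)×4 + 4 = 24 overall.
Running totals: B ends at 5, Eb ends at 10, Eb6 ends at 14, Dbm ends at 19, Abmaj7 ends at 22, Badd9 ends at 25.
Beat 24 falls within Badd9.

Badd9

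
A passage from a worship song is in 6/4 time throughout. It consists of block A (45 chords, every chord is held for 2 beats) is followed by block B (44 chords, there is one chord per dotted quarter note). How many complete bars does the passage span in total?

A: 45 × 2 = 90 beats = 15 bars.
B: 44 × 1.5 = 66 beats = 11 bars.
Total: 15 + 11 = 26 bars.

26 bars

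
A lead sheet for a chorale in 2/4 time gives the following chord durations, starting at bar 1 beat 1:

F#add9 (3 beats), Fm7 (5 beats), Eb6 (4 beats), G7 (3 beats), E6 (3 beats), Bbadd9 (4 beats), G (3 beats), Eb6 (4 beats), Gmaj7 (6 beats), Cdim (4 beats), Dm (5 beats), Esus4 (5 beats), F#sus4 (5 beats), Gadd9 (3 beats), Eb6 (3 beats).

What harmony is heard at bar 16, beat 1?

Gmaj7

Beat 1 of bar 16 is beat (16−1)×2 + 1 = 31 overall.
Running totals: F#add9 ends at 3, Fm7 ends at 8, Eb6 ends at 12, G7 ends at 15, E6 ends at 18, Bbadd9 ends at 22, G ends at 25, Eb6 ends at 29, Gmaj7 ends at 35.
Beat 31 falls within Gmaj7.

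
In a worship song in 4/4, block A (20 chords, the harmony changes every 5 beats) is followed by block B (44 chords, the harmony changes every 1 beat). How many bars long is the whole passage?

36 bars

A: 20 × 5 = 100 beats = 25 bars.
B: 44 × 1 = 44 beats = 11 bars.
Total: 25 + 11 = 36 bars.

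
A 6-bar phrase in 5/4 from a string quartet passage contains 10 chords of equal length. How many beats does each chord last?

3 beats

6 bars × 5 beats/bar = 30 beats total.
30 beats ÷ 10 chords = 3 beats per chord.
(That is a dotted half note.)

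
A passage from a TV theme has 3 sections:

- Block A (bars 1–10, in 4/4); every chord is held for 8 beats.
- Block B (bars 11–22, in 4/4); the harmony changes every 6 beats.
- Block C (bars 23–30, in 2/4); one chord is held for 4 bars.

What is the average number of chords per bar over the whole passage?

A: 10 bars of 4 beats is 40 beats; at 8 beats each that's 5 chords.
B: 12 bars of 4 beats is 48 beats; at 6 beats each that's 8 chords.
C: 8 bars of 2 beats is 16 beats; at 8 beats each that's 2 chords.
Overall: 15 chords over 30 bars → 15/30 = 0.5 chords per bar.

0.5 chords per bar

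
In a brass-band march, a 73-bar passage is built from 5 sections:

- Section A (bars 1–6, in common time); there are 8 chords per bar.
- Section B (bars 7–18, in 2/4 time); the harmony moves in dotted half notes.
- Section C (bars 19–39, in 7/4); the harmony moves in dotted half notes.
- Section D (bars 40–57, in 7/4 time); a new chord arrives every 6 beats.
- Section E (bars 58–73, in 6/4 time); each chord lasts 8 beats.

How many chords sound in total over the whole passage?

A has 24 beats and chords last 0.5 each, so 48 chords.
B has 24 beats and chords last 3 each, so 8 chords.
C has 147 beats and chords last 3 each, so 49 chords.
D has 126 beats and chords last 6 each, so 21 chords.
E has 96 beats and chords last 8 each, so 12 chords.
Total: 48 + 8 + 49 + 21 + 12 = 138.

138 chords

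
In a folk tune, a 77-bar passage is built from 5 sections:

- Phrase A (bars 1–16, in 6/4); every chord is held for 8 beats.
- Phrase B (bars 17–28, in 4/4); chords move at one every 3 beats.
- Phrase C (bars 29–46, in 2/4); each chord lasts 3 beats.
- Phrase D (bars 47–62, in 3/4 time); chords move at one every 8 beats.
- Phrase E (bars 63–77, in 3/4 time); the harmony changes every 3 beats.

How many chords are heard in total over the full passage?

61 chords

A: 16 bars × 6 beats = 96 beats; 8 beats/chord → 12 chords.
B: 12 bars × 4 beats = 48 beats; 3 beats/chord → 16 chords.
C: 18 bars × 2 beats = 36 beats; 3 beats/chord → 12 chords.
D: 16 bars × 3 beats = 48 beats; 8 beats/chord → 6 chords.
E: 15 bars × 3 beats = 45 beats; 3 beats/chord → 15 chords.
Total: 12 + 16 + 12 + 6 + 15 = 61.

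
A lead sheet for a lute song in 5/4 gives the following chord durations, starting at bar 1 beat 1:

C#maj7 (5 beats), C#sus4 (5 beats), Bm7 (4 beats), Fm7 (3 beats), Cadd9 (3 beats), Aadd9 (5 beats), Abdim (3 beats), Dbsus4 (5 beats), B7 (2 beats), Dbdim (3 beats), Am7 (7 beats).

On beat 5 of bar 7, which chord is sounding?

Beat 5 of bar 7 is beat (7−1)×5 + 5 = 35 overall.
Running totals: C#maj7 ends at 5, C#sus4 ends at 10, Bm7 ends at 14, Fm7 ends at 17, Cadd9 ends at 20, Aadd9 ends at 25, Abdim ends at 28, Dbsus4 ends at 33, B7 ends at 35.
Beat 35 falls within B7.

B7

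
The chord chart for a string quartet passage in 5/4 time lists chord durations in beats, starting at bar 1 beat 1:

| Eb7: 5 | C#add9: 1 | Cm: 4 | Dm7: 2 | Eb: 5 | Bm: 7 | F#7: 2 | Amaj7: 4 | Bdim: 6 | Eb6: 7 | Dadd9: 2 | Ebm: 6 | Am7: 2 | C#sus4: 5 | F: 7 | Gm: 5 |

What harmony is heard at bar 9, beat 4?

Beat 4 of bar 9 is beat (9−1)×5 + 4 = 44 overall.
Running totals: Eb7 ends at 5, C#add9 ends at 6, Cm ends at 10, Dm7 ends at 12, Eb ends at 17, Bm ends at 24, F#7 ends at 26, Amaj7 ends at 30, Bdim ends at 36, Eb6 ends at 43, Dadd9 ends at 45.
Beat 44 falls within Dadd9.

Dadd9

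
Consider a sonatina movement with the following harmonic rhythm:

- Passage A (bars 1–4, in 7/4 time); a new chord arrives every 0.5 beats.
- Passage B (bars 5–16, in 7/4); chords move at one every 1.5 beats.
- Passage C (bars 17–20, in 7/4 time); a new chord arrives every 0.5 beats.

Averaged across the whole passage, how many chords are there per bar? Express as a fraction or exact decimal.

8.4 chords per bar

A: 4 × 7 = 28 beats ÷ 0.5 = 56 chords.
B: 12 × 7 = 84 beats ÷ 1.5 = 56 chords.
C: 4 × 7 = 28 beats ÷ 0.5 = 56 chords.
Overall: 168 chords over 20 bars → 168/20 = 8.4 chords per bar.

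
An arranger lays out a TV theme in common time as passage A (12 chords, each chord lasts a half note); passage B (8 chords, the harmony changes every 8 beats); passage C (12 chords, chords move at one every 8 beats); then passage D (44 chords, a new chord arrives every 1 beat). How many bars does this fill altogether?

A: 12 × 2 = 24 beats = 6 bars.
B: 8 × 8 = 64 beats = 16 bars.
C: 12 × 8 = 96 beats = 24 bars.
D: 44 × 1 = 44 beats = 11 bars.
Total: 6 + 16 + 24 + 11 = 57 bars.

57 bars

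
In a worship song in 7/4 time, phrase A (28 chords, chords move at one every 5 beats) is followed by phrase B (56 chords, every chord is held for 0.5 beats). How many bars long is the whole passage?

A: 28 × 5 = 140 beats = 20 bars.
B: 56 × 0.5 = 28 beats = 4 bars.
Total: 20 + 4 = 24 bars.

24 bars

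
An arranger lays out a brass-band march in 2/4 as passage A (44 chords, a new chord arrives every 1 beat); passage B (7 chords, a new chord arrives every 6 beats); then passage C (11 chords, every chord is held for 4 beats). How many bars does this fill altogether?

A: 44 × 1 = 44 beats = 22 bars.
B: 7 × 6 = 42 beats = 21 bars.
C: 11 × 4 = 44 beats = 22 bars.
Total: 22 + 21 + 22 = 65 bars.

65 bars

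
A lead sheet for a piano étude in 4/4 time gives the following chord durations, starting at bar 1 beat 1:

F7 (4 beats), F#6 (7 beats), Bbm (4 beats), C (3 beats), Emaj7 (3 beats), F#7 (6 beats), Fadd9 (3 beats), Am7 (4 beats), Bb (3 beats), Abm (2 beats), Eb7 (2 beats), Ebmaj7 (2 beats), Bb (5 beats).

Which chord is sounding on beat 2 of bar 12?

Bb

Beat 2 of bar 12 is beat (12−1)×4 + 2 = 46 overall.
Running totals: F7 ends at 4, F#6 ends at 11, Bbm ends at 15, C ends at 18, Emaj7 ends at 21, F#7 ends at 27, Fadd9 ends at 30, Am7 ends at 34, Bb ends at 37, Abm ends at 39, Eb7 ends at 41, Ebmaj7 ends at 43, Bb ends at 48.
Beat 46 falls within Bb.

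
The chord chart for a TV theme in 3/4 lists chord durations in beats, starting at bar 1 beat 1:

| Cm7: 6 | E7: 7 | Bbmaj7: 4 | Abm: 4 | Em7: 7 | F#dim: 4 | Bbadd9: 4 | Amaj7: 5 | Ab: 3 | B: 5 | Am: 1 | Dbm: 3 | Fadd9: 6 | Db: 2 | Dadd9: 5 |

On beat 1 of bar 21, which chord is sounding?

Beat 1 of bar 21 is beat (21−1)×3 + 1 = 61 overall.
Running totals: Cm7 ends at 6, E7 ends at 13, Bbmaj7 ends at 17, Abm ends at 21, Em7 ends at 28, F#dim ends at 32, Bbadd9 ends at 36, Amaj7 ends at 41, Ab ends at 44, B ends at 49, Am ends at 50, Dbm ends at 53, Fadd9 ends at 59, Db ends at 61.
Beat 61 falls within Db.

Db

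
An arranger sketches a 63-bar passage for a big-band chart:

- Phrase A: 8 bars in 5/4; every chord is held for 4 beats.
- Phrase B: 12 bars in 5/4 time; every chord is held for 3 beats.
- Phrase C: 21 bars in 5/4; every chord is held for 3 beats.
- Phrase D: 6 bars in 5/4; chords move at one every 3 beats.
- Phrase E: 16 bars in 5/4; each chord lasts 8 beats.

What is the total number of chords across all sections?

A has 40 beats and chords last 4 each, so 10 chords.
B has 60 beats and chords last 3 each, so 20 chords.
C has 105 beats and chords last 3 each, so 35 chords.
D has 30 beats and chords last 3 each, so 10 chords.
E has 80 beats and chords last 8 each, so 10 chords.
Total: 10 + 20 + 35 + 10 + 10 = 85.

85 chords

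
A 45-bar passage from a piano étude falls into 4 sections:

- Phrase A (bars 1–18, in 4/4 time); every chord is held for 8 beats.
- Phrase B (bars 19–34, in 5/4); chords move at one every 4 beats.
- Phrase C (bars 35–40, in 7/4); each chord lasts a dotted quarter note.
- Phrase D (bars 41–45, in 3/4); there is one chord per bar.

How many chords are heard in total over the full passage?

A has 72 beats and chords last 8 each, so 9 chords.
B has 80 beats and chords last 4 each, so 20 chords.
C has 42 beats and chords last 1.5 each, so 28 chords.
D has 15 beats and chords last 3 each, so 5 chords.
Total: 9 + 20 + 28 + 5 = 62.

62 chords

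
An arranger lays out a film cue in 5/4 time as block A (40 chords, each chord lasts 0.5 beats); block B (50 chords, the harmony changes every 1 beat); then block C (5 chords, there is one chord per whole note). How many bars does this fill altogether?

18 bars

A: 40 × 0.5 = 20 beats = 4 bars.
B: 50 × 1 = 50 beats = 10 bars.
C: 5 × 4 = 20 beats = 4 bars.
Total: 4 + 10 + 4 = 18 bars.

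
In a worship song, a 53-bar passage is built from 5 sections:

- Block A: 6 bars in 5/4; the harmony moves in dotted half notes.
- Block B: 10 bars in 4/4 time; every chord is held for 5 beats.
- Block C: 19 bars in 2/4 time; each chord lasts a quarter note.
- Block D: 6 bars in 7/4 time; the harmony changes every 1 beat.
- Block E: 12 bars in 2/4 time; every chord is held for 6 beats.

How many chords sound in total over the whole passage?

102 chords

A: 6 bars × 5 beats = 30 beats; 3 beats/chord → 10 chords.
B: 10 bars × 4 beats = 40 beats; 5 beats/chord → 8 chords.
C: 19 bars × 2 beats = 38 beats; 1 beat/chord → 38 chords.
D: 6 bars × 7 beats = 42 beats; 1 beat/chord → 42 chords.
E: 12 bars × 2 beats = 24 beats; 6 beats/chord → 4 chords.
Total: 10 + 8 + 38 + 42 + 4 = 102.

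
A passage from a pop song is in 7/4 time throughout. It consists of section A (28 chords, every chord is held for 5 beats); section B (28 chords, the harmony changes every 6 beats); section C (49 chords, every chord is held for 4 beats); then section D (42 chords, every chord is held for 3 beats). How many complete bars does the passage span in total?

A: 28 × 5 = 140 beats = 20 bars.
B: 28 × 6 = 168 beats = 24 bars.
C: 49 × 4 = 196 beats = 28 bars.
D: 42 × 3 = 126 beats = 18 bars.
Total: 20 + 24 + 28 + 18 = 90 bars.

90 bars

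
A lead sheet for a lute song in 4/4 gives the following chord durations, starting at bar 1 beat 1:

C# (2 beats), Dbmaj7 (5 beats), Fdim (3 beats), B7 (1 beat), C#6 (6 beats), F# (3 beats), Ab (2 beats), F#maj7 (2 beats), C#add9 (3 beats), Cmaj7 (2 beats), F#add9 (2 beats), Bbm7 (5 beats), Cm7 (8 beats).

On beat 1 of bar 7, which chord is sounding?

C#add9

Beat 1 of bar 7 is beat (7−1)×4 + 1 = 25 overall.
Running totals: C# ends at 2, Dbmaj7 ends at 7, Fdim ends at 10, B7 ends at 11, C#6 ends at 17, F# ends at 20, Ab ends at 22, F#maj7 ends at 24, C#add9 ends at 27.
Beat 25 falls within C#add9.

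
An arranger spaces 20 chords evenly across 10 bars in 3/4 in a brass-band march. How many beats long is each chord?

10 bars × 3 beats/bar = 30 beats total.
30 beats ÷ 20 chords = 1.5 beats per chord.
(That is a dotted quarter note.)

1.5 beats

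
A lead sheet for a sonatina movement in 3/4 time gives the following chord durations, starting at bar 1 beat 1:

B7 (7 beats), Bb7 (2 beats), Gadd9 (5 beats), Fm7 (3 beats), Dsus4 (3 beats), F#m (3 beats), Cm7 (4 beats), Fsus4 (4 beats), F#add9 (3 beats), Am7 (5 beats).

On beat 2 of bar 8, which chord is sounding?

F#m

Beat 2 of bar 8 is beat (8−1)×3 + 2 = 23 overall.
Running totals: B7 ends at 7, Bb7 ends at 9, Gadd9 ends at 14, Fm7 ends at 17, Dsus4 ends at 20, F#m ends at 23.
Beat 23 falls within F#m.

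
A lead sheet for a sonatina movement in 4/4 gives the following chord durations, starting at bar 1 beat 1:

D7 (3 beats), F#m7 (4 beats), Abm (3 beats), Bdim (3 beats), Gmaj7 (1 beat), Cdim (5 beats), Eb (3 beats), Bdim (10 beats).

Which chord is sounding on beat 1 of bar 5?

Beat 1 of bar 5 is beat (5−1)×4 + 1 = 17 overall.
Running totals: D7 ends at 3, F#m7 ends at 7, Abm ends at 10, Bdim ends at 13, Gmaj7 ends at 14, Cdim ends at 19.
Beat 17 falls within Cdim.

Cdim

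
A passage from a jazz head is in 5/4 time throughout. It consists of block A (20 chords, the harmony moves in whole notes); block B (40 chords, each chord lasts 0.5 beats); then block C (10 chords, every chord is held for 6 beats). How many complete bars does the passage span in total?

32 bars

A: 20 × 4 = 80 beats = 16 bars.
B: 40 × 0.5 = 20 beats = 4 bars.
C: 10 × 6 = 60 beats = 12 bars.
Total: 16 + 4 + 12 = 32 bars.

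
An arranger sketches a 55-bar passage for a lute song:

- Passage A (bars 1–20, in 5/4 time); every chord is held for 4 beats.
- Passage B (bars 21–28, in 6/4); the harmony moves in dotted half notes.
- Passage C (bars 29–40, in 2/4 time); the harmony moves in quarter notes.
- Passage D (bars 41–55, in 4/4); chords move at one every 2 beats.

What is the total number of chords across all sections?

A has 100 beats and chords last 4 each, so 25 chords.
B has 48 beats and chords last 3 each, so 16 chords.
C has 24 beats and chords last 1 each, so 24 chords.
D has 60 beats and chords last 2 each, so 30 chords.
Total: 25 + 16 + 24 + 30 = 95.

95 chords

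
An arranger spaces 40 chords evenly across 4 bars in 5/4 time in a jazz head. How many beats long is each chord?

4 bars × 5 beats/bar = 20 beats total.
20 beats ÷ 40 chords = 0.5 beats per chord.
(That is an eighth note.)

0.5 beats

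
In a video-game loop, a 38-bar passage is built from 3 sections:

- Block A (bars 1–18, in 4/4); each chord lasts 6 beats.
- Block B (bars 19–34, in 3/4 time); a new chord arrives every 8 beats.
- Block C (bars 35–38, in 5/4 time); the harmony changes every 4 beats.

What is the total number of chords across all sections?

A: 18·4 = 72 beats, 72/6 = 12 chords.
B: 16·3 = 48 beats, 48/8 = 6 chords.
C: 4·5 = 20 beats, 20/4 = 5 chords.
Total: 12 + 6 + 5 = 23.

23 chords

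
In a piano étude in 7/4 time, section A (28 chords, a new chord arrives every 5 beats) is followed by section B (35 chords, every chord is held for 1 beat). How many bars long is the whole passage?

A: 28 × 5 = 140 beats = 20 bars.
B: 35 × 1 = 35 beats = 5 bars.
Total: 20 + 5 = 25 bars.

25 bars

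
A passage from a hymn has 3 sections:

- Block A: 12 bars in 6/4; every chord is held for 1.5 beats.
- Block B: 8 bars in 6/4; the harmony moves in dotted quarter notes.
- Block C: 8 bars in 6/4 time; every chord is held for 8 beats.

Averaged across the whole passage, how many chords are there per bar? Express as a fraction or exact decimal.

43/14 chords per bar

A: 12 × 6 = 72 beats ÷ 1.5 = 48 chords.
B: 8 × 6 = 48 beats ÷ 1.5 = 32 chords.
C: 8 × 6 = 48 beats ÷ 8 = 6 chords.
Overall: 86 chords over 28 bars → 86/28 = 43/14 chords per bar.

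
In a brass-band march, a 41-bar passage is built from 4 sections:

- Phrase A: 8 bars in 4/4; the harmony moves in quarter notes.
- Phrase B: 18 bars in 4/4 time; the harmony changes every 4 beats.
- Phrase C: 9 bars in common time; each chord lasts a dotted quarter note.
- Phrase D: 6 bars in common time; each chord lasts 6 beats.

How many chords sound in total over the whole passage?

A: 8 bars × 4 beats = 32 beats; 1 beat/chord → 32 chords.
B: 18 bars × 4 beats = 72 beats; 4 beats/chord → 18 chords.
C: 9 bars × 4 beats = 36 beats; 1.5 beats/chord → 24 chords.
D: 6 bars × 4 beats = 24 beats; 6 beats/chord → 4 chords.
Total: 32 + 18 + 24 + 4 = 78.

78 chords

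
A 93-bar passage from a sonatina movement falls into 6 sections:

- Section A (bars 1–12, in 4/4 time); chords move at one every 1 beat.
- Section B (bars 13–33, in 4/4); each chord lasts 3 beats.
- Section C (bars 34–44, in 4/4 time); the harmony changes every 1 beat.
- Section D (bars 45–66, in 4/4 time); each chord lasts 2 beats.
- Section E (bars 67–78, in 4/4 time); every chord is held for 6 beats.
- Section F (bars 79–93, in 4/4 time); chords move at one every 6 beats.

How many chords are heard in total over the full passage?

182 chords

A: 12 bars × 4 beats = 48 beats; 1 beat/chord → 48 chords.
B: 21 bars × 4 beats = 84 beats; 3 beats/chord → 28 chords.
C: 11 bars × 4 beats = 44 beats; 1 beat/chord → 44 chords.
D: 22 bars × 4 beats = 88 beats; 2 beats/chord → 44 chords.
E: 12 bars × 4 beats = 48 beats; 6 beats/chord → 8 chords.
F: 15 bars × 4 beats = 60 beats; 6 beats/chord → 10 chords.
Total: 48 + 28 + 44 + 44 + 8 + 10 = 182.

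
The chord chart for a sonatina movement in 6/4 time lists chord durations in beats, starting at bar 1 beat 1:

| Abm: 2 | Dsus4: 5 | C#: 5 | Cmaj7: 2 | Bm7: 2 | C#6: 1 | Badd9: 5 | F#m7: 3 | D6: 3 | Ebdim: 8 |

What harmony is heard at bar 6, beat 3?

Ebdim

Beat 3 of bar 6 is beat (6−1)×6 + 3 = 33 overall.
Running totals: Abm ends at 2, Dsus4 ends at 7, C# ends at 12, Cmaj7 ends at 14, Bm7 ends at 16, C#6 ends at 17, Badd9 ends at 22, F#m7 ends at 25, D6 ends at 28, Ebdim ends at 36.
Beat 33 falls within Ebdim.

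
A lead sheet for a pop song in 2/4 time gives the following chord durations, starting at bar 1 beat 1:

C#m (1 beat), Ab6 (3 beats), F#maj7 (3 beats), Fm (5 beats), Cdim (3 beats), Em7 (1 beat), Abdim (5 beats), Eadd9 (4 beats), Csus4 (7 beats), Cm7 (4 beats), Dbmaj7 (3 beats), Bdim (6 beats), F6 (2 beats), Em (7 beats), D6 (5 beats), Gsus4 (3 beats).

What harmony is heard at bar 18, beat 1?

Beat 1 of bar 18 is beat (18−1)×2 + 1 = 35 overall.
Running totals: C#m ends at 1, Ab6 ends at 4, F#maj7 ends at 7, Fm ends at 12, Cdim ends at 15, Em7 ends at 16, Abdim ends at 21, Eadd9 ends at 25, Csus4 ends at 32, Cm7 ends at 36.
Beat 35 falls within Cm7.

Cm7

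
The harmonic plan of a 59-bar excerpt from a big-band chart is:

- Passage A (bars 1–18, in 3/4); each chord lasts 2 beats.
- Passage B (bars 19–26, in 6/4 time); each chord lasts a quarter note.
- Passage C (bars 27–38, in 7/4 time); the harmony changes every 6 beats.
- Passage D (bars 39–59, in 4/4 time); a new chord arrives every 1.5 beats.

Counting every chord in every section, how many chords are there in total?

145 chords

A has 54 beats and chords last 2 each, so 27 chords.
B has 48 beats and chords last 1 each, so 48 chords.
C has 84 beats and chords last 6 each, so 14 chords.
D has 84 beats and chords last 1.5 each, so 56 chords.
Total: 27 + 48 + 14 + 56 = 145.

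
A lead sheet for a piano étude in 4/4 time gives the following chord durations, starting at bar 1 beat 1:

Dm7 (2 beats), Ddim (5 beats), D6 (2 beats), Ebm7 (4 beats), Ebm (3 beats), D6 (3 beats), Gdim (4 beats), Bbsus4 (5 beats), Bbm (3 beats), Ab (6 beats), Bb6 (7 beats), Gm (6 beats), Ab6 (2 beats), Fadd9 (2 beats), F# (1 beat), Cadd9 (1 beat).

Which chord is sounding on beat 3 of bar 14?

F#

Beat 3 of bar 14 is beat (14−1)×4 + 3 = 55 overall.
Running totals: Dm7 ends at 2, Ddim ends at 7, D6 ends at 9, Ebm7 ends at 13, Ebm ends at 16, D6 ends at 19, Gdim ends at 23, Bbsus4 ends at 28, Bbm ends at 31, Ab ends at 37, Bb6 ends at 44, Gm ends at 50, Ab6 ends at 52, Fadd9 ends at 54, F# ends at 55.
Beat 55 falls within F#.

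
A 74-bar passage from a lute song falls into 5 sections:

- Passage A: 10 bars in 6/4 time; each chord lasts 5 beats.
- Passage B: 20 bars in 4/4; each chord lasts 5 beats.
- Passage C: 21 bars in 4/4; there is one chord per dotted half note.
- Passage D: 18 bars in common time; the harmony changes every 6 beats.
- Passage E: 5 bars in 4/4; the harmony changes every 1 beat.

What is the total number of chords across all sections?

88 chords

A has 60 beats and chords last 5 each, so 12 chords.
B has 80 beats and chords last 5 each, so 16 chords.
C has 84 beats and chords last 3 each, so 28 chords.
D has 72 beats and chords last 6 each, so 12 chords.
E has 20 beats and chords last 1 each, so 20 chords.
Total: 12 + 16 + 28 + 12 + 20 = 88.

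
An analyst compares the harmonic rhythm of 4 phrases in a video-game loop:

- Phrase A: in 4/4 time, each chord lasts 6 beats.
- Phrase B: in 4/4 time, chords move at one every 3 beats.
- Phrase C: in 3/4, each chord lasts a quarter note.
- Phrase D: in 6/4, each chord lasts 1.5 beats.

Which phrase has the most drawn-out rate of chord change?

A: 4/6 = 2/3 chords/bar.
B: 4/3 = 4/3 chords/bar.
C: 3/1 = 3 chords/bar.
D: 6/1.5 = 4 chords/bar.
Slowest is A at 2/3 chords/bar.

Phrase A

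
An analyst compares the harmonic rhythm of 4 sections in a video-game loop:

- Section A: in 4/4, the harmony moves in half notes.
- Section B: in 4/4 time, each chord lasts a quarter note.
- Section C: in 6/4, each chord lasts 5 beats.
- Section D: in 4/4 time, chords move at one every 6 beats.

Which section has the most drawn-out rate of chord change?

Section D

A: 4 beats/bar ÷ 2 beats/chord = 2 chords/bar.
B: 4 beats/bar ÷ 1 beat/chord = 4 chords/bar.
C: 6 beats/bar ÷ 5 beats/chord = 1.2 chords/bar.
D: 4 beats/bar ÷ 6 beats/chord = 2/3 chords/bar.
Slowest is D at 2/3 chords/bar.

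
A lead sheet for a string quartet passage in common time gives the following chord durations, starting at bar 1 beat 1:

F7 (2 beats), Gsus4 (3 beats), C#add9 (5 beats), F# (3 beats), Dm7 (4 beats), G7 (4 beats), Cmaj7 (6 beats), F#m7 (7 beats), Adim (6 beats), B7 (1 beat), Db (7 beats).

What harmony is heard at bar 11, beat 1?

Beat 1 of bar 11 is beat (11−1)×4 + 1 = 41 overall.
Running totals: F7 ends at 2, Gsus4 ends at 5, C#add9 ends at 10, F# ends at 13, Dm7 ends at 17, G7 ends at 21, Cmaj7 ends at 27, F#m7 ends at 34, Adim ends at 40, B7 ends at 41.
Beat 41 falls within B7.

B7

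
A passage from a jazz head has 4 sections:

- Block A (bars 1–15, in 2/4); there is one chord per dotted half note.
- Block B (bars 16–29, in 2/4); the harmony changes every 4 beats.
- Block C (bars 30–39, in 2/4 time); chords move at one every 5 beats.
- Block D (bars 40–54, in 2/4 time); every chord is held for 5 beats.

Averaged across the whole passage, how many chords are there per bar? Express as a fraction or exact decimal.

A: 15 × 2 = 30 beats ÷ 3 = 10 chords.
B: 14 × 2 = 28 beats ÷ 4 = 7 chords.
C: 10 × 2 = 20 beats ÷ 5 = 4 chords.
D: 15 × 2 = 30 beats ÷ 5 = 6 chords.
Overall: 27 chords over 54 bars → 27/54 = 0.5 chords per bar.

0.5 chords per bar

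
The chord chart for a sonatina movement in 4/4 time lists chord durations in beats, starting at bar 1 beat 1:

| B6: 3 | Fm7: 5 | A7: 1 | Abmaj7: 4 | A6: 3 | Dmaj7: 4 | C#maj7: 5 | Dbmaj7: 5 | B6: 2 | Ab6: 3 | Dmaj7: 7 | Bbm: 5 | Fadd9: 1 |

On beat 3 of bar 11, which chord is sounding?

Beat 3 of bar 11 is beat (11−1)×4 + 3 = 43 overall.
Running totals: B6 ends at 3, Fm7 ends at 8, A7 ends at 9, Abmaj7 ends at 13, A6 ends at 16, Dmaj7 ends at 20, C#maj7 ends at 25, Dbmaj7 ends at 30, B6 ends at 32, Ab6 ends at 35, Dmaj7 ends at 42, Bbm ends at 47.
Beat 43 falls within Bbm.

Bbm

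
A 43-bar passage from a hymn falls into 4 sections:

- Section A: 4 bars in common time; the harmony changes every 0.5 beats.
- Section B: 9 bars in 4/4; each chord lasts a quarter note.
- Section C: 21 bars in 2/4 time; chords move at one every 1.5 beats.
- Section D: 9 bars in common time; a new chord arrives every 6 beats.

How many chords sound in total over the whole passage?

102 chords

A: 4·4 = 16 beats, 16/0.5 = 32 chords.
B: 9·4 = 36 beats, 36/1 = 36 chords.
C: 21·2 = 42 beats, 42/1.5 = 28 chords.
D: 9·4 = 36 beats, 36/6 = 6 chords.
Total: 32 + 36 + 28 + 6 = 102.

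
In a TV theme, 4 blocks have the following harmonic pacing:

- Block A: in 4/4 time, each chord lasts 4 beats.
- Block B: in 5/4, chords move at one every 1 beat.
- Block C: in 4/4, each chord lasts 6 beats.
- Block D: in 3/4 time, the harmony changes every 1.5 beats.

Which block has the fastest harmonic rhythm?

Block B

A: each chord is 4 beats in 4/4, so 1 per bar.
B: each chord is 1 beat in 5/4, so 5 per bar.
C: each chord is 6 beats in 4/4, so 2/3 per bar.
D: each chord is 1.5 beats in 3/4, so 2 per bar.
Fastest is B at 5 chords/bar.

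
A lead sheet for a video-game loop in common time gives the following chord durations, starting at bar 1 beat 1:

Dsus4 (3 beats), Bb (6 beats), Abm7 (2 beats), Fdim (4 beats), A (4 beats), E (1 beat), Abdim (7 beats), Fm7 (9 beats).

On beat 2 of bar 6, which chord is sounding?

Beat 2 of bar 6 is beat (6−1)×4 + 2 = 22 overall.
Running totals: Dsus4 ends at 3, Bb ends at 9, Abm7 ends at 11, Fdim ends at 15, A ends at 19, E ends at 20, Abdim ends at 27.
Beat 22 falls within Abdim.

Abdim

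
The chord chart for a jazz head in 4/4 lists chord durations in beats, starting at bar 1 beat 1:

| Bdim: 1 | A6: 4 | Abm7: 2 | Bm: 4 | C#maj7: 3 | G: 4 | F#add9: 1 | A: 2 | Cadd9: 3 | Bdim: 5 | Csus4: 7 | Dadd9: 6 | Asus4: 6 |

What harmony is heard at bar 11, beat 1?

Dadd9

Beat 1 of bar 11 is beat (11−1)×4 + 1 = 41 overall.
Running totals: Bdim ends at 1, A6 ends at 5, Abm7 ends at 7, Bm ends at 11, C#maj7 ends at 14, G ends at 18, F#add9 ends at 19, A ends at 21, Cadd9 ends at 24, Bdim ends at 29, Csus4 ends at 36, Dadd9 ends at 42.
Beat 41 falls within Dadd9.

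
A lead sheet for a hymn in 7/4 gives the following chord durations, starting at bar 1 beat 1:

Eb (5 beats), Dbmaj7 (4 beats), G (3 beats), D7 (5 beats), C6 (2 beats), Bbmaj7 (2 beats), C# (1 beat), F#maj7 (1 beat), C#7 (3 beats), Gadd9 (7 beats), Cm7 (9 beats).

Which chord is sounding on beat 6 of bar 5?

Beat 6 of bar 5 is beat (5−1)×7 + 6 = 34 overall.
Running totals: Eb ends at 5, Dbmaj7 ends at 9, G ends at 12, D7 ends at 17, C6 ends at 19, Bbmaj7 ends at 21, C# ends at 22, F#maj7 ends at 23, C#7 ends at 26, Gadd9 ends at 33, Cm7 ends at 42.
Beat 34 falls within Cm7.

Cm7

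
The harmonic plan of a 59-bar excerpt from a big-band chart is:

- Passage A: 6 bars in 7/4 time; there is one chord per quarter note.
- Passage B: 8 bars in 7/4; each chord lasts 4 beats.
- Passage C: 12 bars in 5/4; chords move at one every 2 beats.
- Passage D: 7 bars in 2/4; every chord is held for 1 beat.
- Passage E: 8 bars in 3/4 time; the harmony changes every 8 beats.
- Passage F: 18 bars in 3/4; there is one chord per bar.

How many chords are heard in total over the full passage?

121 chords

A: 6·7 = 42 beats, 42/1 = 42 chords.
B: 8·7 = 56 beats, 56/4 = 14 chords.
C: 12·5 = 60 beats, 60/2 = 30 chords.
D: 7·2 = 14 beats, 14/1 = 14 chords.
E: 8·3 = 24 beats, 24/8 = 3 chords.
F: 18·3 = 54 beats, 54/3 = 18 chords.
Total: 42 + 14 + 30 + 14 + 3 + 18 = 121.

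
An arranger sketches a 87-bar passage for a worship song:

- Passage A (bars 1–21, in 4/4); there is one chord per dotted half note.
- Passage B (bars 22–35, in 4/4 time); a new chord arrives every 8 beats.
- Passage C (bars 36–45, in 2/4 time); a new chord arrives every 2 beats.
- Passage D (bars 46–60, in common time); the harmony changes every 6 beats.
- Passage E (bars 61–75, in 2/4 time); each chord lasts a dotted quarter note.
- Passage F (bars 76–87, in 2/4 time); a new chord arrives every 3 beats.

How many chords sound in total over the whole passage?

83 chords

A: 21 bars × 4 beats = 84 beats; 3 beats/chord → 28 chords.
B: 14 bars × 4 beats = 56 beats; 8 beats/chord → 7 chords.
C: 10 bars × 2 beats = 20 beats; 2 beats/chord → 10 chords.
D: 15 bars × 4 beats = 60 beats; 6 beats/chord → 10 chords.
E: 15 bars × 2 beats = 30 beats; 1.5 beats/chord → 20 chords.
F: 12 bars × 2 beats = 24 beats; 3 beats/chord → 8 chords.
Total: 28 + 7 + 10 + 10 + 20 + 8 = 83.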